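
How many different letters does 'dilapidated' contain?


Unique letters in 'dilapidated': {a, d, e, i, l, p, t} = 7 distinct letters.

7


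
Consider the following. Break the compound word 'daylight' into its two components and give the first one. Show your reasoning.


Split 'daylight' into 'day' + 'light'. The first part is 'day'.

day


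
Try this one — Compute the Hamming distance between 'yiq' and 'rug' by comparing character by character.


Alignment:
Position 1: 'y' vs 'r' = DIFFER
Position 2: 'i' vs 'u' = DIFFER
Position 3: 'q' vs 'g' = DIFFER
Total differences: 3

3


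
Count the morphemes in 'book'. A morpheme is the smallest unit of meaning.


Decomposition: book (free morpheme) = 1 morpheme(s)

1 morphemes


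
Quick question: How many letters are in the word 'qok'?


Spell out 'qok' and number each letter: q(1), o(2), k(3). Total: 3 letters.

3


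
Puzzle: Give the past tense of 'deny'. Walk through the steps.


Apply rule: Change -y to -ied. 'deny' becomes 'denied'.

denied


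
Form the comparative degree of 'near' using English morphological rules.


Apply comparative formation (add -er): 'near' -> 'nearer'.

nearer


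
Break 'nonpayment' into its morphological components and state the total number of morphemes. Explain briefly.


Step 1: Identify prefix: 'non' (meaning: not)
Step 2: Identify root: 'pay'
Step 3: Identify suffix(es): 'ment'
Decomposition: non- (prefix: not) + pay (root) + -ment (suffix: action/result)
Total morphemes: 3

3 morphemes (non- (prefix: not) + pay (root) + -ment (suffix: action/result))


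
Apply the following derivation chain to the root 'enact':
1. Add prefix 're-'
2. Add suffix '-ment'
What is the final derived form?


Step 1: Add prefix 're-' to 'enact' = 'reenact'
Step 2: Add suffix '-ment' to 'reenact' = 'reenactment'

reenactment


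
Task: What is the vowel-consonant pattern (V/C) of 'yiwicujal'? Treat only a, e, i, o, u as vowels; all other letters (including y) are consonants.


Letter mapping: y = C, i = V, w = C, i = V, c = C, u = V, j = C, a = V, l = C.

CVCVCVCVC


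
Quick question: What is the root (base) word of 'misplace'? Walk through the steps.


Remove prefix 'mis' from 'misplace' to get root 'place'.

place


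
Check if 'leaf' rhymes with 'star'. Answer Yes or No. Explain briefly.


Rime (stressed vowel + following sounds) of 'leaf': -eaf = /iːf/
Rime of 'star': -ar = /ɑːr/
/iːf/ and /ɑːr/ are different ending sounds, so the words do not rhyme.

No


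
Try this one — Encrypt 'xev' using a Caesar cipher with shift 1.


Shift each letter by 1: x -> y, e -> f, v -> w. Result: 'yfw'.

yfw


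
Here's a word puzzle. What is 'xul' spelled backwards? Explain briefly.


Reverse 'xul' character by character: 'lux'.

lux


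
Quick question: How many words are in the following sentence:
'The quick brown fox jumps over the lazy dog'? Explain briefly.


Split into words: The | quick | brown | fox | jumps | over | the | lazy | dog = 9 words.

9


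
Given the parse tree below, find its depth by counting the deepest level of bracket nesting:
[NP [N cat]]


Count bracket nesting levels:
'[' at pos 0: depth = 1
'[' at pos 4: depth = 2
Maximum depth reached: 2

2


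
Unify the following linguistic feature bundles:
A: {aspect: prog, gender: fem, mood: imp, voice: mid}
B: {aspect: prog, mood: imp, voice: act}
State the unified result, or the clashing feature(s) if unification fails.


Compare features:
aspect: A=prog vs B=prog -> unified: prog
gender: A=fem vs B=_ -> unified: fem
mood: A=imp vs B=imp -> unified: imp
voice: A=mid vs B=act -> CLASH
Clash detected on feature 'voice' (mid vs act); unification fails.

CLASH on 'voice' (mid vs act)


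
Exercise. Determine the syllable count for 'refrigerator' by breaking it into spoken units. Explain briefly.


Break 'refrigerator' into syllables: re-frig-er-a-tor -> re | frig | er | a | tor = 5 syllables

5 syllables


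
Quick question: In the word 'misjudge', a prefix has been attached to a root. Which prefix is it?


The word 'misjudge' = 'mis' (prefix) + 'judge' (root). The prefix is 'mis'.

mis


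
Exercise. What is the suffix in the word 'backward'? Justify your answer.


The word 'backward' = 'back' (root) + '-ward' (suffix). The suffix is '-ward'.

ward


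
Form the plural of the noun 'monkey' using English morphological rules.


Apply rule: Add -s. 'monkey' becomes 'monkeys'.

monkeys


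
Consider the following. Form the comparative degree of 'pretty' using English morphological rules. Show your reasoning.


Apply comparative formation (consonant + y: change y to i, add -er): 'pretty' -> 'prettier'.

prettier


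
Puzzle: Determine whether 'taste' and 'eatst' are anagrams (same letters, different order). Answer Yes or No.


Sorted letters of 'taste': 'aestt'
Sorted letters of 'eatst': 'aestt'
They match.

Yes


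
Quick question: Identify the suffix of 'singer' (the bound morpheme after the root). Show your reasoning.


The word 'singer' = 'sing' (root) + '-er' (suffix). The suffix is '-er'.

er


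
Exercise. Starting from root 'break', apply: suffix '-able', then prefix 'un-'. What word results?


Step 1: Add suffix '-able' to 'break' = 'breakable'
Step 2: Add prefix 'un-' to 'breakable' = 'unbreakable'

unbreakable


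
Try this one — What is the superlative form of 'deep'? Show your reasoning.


Apply superlative formation (add -est): 'deep' -> 'deepest'.

deepest


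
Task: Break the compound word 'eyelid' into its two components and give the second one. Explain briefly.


Split 'eyelid' into 'eye' + 'lid'. The second part is 'lid'.

lid


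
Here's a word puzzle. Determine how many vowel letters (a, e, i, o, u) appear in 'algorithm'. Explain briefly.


Vowels in 'algorithm': a, o, i = 3 vowels.

3


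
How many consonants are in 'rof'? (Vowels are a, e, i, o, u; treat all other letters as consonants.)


Consonants in 'rof': r, f = 2 consonants.

2


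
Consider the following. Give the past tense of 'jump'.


Apply rule: Add -ed. 'jump' becomes 'jumped'.

jumped


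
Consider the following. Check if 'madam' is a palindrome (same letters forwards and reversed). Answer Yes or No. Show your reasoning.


Forward: 'madam'
Reversed: 'madam'
They are identical.

Yes


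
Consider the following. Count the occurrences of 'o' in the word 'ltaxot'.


Letter 'o' in 'ltaxot': found at position(s) 5 = 1 occurrence(s).

1


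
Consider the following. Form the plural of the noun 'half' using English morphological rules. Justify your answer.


Apply rule: Change -f to -ves. 'half' becomes 'halves'.

halves


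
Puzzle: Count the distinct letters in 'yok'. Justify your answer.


Unique letters in 'yok': {k, o, y} = 3 distinct letters.

3


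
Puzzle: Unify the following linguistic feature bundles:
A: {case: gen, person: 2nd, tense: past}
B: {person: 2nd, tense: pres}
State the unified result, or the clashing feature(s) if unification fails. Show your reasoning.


Compare features:
case: A=gen vs B=_ -> unified: gen
person: A=2nd vs B=2nd -> unified: 2nd
tense: A=past vs B=pres -> CLASH
Clash detected on feature 'tense' (past vs pres); unification fails.

CLASH on 'tense' (past vs pres)


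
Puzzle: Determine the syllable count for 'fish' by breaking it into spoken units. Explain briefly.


Break 'fish' into syllables: fish -> fish = 1 syllable

1 syllable


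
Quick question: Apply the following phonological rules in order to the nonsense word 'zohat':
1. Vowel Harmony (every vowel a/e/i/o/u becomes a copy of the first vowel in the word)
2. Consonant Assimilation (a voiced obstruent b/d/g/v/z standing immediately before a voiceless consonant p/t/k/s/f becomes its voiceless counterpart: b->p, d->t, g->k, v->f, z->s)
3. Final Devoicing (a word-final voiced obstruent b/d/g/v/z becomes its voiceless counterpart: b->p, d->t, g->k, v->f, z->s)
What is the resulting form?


Starting form: 'zohat'
Rule 1: Vowel Harmony: all vowels become 'o' (matching first vowel). 'zohat' -> 'zohot'
Rule 2: Consonant Assimilation: no voiced obstruent (b/d/g/v/z) stands immediately before a voiceless consonant (p/t/k/s/f). No change.
Rule 3: Final Devoicing: final consonant 't' is not one of the voiced obstruents b/d/g/v/z. No change.
Final form: 'zohot'

zohot


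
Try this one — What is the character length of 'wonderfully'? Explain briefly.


Spell out 'wonderfully' and number each letter: w(1), o(2), n(3), d(4), e(5), r(6), f(7), u(8), l(9), l(10), y(11). Total: 11 letters.

11


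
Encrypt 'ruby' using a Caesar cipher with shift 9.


Shift each letter by 9: r -> a, u -> d, b -> k, y -> h. Result: 'adkh'.

adkh


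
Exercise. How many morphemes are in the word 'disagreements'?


Decomposition: dis- (prefix) + agree (root) + -ment (suffix) + -s (plural) = 4 morpheme(s)

4 morphemes


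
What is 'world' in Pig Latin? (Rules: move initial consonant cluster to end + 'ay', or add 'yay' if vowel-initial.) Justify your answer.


'world': move consonant cluster 'w' to end and add 'ay': 'orldway'.

orldway


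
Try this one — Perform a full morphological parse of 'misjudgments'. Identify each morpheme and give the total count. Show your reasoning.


Step 1: Identify prefix: 'mis' (meaning: wrongly)
Step 2: Identify root: 'judge'
Step 3: Identify suffix(es): 'ment, s'
Decomposition: mis- (prefix: wrongly) + judge (root) + -ment (suffix: action/result) + -s (plural)
Total morphemes: 4

4 morphemes (mis- (prefix: wrongly) + judge (root) + -ment (suffix: action/result) + -s (plural))


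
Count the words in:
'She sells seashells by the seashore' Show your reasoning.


Split into words: She | sells | seashells | by | the | seashore = 6 words.

6


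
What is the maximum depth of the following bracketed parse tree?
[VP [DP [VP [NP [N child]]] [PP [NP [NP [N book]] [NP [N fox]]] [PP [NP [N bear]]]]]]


Count bracket nesting levels:
'[' at pos 0: depth = 1
'[' at pos 4: depth = 2
'[' at pos 8: depth = 3
'[' at pos 12: depth = 4
'[' at pos 16: depth = 5
'[' at pos 28: depth = 3
'[' at pos 32: depth = 4
'[' at pos 36: depth = 5
'[' at pos 40: depth = 6
'[' at pos 50: depth = 5
'[' at pos 54: depth = 6
'[' at pos 64: depth = 4
'[' at pos 68: depth = 5
'[' at pos 72: depth = 6
Maximum depth reached: 6

6


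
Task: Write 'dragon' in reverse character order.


Reverse 'dragon' character by character: 'nogard'.

nogard


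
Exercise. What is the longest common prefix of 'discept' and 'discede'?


Compare from the start: 5 characters match: 'disce'. Mismatch at position 6: 'p' vs 'd'.

disce


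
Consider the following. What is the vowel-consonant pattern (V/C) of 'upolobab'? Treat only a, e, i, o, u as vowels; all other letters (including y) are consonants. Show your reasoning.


Letter mapping: u = V, p = C, o = V, l = C, o = V, b = C, a = V, b = C.

VCVCVCVC


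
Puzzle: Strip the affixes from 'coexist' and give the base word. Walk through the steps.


Remove prefix 'co' from 'coexist' to get root 'exist'.

exist


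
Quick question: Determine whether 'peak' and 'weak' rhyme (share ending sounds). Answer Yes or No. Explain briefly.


Rime (stressed vowel + following sounds) of 'peak': -eak = /iːk/
Rime of 'weak': -eak = /iːk/
/iːk/ and /iːk/ are the same ending sound, so the words rhyme.

Yes


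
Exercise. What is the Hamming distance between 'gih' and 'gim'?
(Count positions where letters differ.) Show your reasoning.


Alignment:
Position 1: 'g' vs 'g' = match
Position 2: 'i' vs 'i' = match
Position 3: 'h' vs 'm' = DIFFER
Total differences: 1

1


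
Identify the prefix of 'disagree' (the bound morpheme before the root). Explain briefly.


The word 'disagree' = 'dis' (prefix) + 'agree' (root). The prefix is 'dis'.

dis


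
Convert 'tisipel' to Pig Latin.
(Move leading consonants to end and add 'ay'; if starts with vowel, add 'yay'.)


'tisipel': move consonant cluster 't' to end and add 'ay': 'isipeltay'.

isipeltay


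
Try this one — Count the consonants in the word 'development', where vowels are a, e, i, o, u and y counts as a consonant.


Consonants in 'development': d, v, l, p, m, n, t = 7 consonants.

7


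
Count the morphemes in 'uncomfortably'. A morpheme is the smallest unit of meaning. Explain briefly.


Decomposition: un- (prefix) + comfort (root) + -able (suffix) + -ly (suffix) = 4 morpheme(s)

4 morphemes


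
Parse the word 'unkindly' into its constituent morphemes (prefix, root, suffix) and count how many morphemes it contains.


Step 1: Identify prefix: 'un' (meaning: not/reverse)
Step 2: Identify root: 'kind'
Step 3: Identify suffix(es): 'ly'
Decomposition: un- (prefix: not/reverse) + kind (root) + -ly (suffix: in manner of)
Total morphemes: 3

3 morphemes (un- (prefix: not/reverse) + kind (root) + -ly (suffix: in manner of))


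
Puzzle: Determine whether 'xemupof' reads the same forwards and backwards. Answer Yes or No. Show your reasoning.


Forward: 'xemupof'
Reversed: 'fopumex'
They differ.

No


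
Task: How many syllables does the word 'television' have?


Break 'television' into syllables: tel-e-vi-sion -> tel | e | vi | sion = 4 syllables

4 syllables


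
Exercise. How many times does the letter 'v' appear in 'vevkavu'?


Letter 'v' in 'vevkavu': found at position(s) 1, 3, 6 = 3 occurrence(s).

3


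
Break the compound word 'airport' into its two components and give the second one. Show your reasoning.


Split 'airport' into 'air' + 'port'. The second part is 'port'.

port


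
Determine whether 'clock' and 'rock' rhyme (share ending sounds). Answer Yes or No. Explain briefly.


Rime (stressed vowel + following sounds) of 'clock': -ock = /ɒk/
Rime of 'rock': -ock = /ɒk/
/ɒk/ and /ɒk/ are the same ending sound, so the words rhyme.

Yes


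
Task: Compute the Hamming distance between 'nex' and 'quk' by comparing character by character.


Alignment:
Position 1: 'n' vs 'q' = DIFFER
Position 2: 'e' vs 'u' = DIFFER
Position 3: 'x' vs 'k' = DIFFER
Total differences: 3

3


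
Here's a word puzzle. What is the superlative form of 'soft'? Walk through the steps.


Apply superlative formation (add -est): 'soft' -> 'softest'.

softest


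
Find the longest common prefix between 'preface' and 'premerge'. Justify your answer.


Compare from the start: 3 characters match: 'pre'. Mismatch at position 4: 'f' vs 'm'.

pre


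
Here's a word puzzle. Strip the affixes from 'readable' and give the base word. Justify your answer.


Remove suffix '-able' from 'readable' to get root 'read'.

read


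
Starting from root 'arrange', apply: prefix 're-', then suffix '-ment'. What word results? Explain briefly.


Step 1: Add prefix 're-' to 'arrange' = 'rearrange'
Step 2: Add suffix '-ment' to 'rearrange' = 'rearrangement'

rearrangement


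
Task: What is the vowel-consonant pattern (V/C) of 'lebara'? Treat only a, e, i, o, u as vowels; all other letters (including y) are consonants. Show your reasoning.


Letter mapping: l = C, e = V, b = C, a = V, r = C, a = V.

CVCVCV


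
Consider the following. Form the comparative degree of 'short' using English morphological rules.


Apply comparative formation (add -er): 'short' -> 'shorter'.

shorter


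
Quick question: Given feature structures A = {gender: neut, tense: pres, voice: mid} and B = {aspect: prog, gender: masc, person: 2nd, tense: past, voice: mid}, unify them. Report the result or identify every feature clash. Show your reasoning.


Compare features:
aspect: A=_ vs B=prog -> unified: prog
gender: A=neut vs B=masc -> CLASH
person: A=_ vs B=2nd -> unified: 2nd
tense: A=pres vs B=past -> CLASH
voice: A=mid vs B=mid -> unified: mid
Clashes detected on features 'gender' (neut vs masc) and 'tense' (pres vs past); unification fails.

CLASH on 'gender' (neut vs masc) and 'tense' (pres vs past)


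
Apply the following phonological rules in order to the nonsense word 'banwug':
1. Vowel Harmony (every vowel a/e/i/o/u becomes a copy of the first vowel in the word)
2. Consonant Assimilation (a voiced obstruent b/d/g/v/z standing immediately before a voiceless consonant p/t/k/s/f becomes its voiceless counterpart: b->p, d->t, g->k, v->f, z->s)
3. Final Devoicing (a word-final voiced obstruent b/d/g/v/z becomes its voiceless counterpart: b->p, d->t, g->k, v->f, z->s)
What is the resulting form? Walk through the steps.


Starting form: 'banwug'
Rule 1: Vowel Harmony: all vowels become 'a' (matching first vowel). 'banwug' -> 'banwag'
Rule 2: Consonant Assimilation: no voiced obstruent (b/d/g/v/z) stands immediately before a voiceless consonant (p/t/k/s/f). No change.
Rule 3: Final Devoicing: word-final voiced obstruent 'g' becomes voiceless 'k'. 'banwag' -> 'banwak'
Final form: 'banwak'

banwak


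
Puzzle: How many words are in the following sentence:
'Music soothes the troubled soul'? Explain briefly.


Split into words: Music | soothes | the | troubled | soul = 5 words.

5


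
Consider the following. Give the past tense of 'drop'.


Apply rule: Double final consonant and add -ed. 'drop' becomes 'dropped'.

dropped


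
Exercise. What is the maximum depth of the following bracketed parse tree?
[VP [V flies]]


Count bracket nesting levels:
'[' at pos 0: depth = 1
'[' at pos 4: depth = 2
Maximum depth reached: 2

2


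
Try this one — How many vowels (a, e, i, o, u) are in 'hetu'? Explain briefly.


Vowels in 'hetu': e, u = 2 vowels.

2


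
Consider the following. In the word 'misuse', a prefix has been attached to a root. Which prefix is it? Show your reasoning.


The word 'misuse' = 'mis' (prefix) + 'use' (root). The prefix is 'mis'.

mis


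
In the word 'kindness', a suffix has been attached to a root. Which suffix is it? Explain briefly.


The word 'kindness' = 'kind' (root) + '-ness' (suffix). The suffix is '-ness'.

ness


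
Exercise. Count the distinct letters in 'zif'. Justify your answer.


Unique letters in 'zif': {f, i, z} = 3 distinct letters.

3


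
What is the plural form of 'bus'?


Apply rule: Add -es (sibilant/fricative ending). 'bus' becomes 'buses'.

buses


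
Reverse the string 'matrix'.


Reverse 'matrix' character by character: 'xirtam'.

xirtam


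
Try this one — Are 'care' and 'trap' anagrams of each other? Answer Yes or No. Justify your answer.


Sorted letters of 'care': 'acer'
Sorted letters of 'trap': 'aprt'
They do not match.

No


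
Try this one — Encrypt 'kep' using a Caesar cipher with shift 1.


Shift each letter by 1: k -> l, e -> f, p -> q. Result: 'lfq'.

lfq


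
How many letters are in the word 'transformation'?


Spell out 'transformation' and number each letter: t(1), r(2), a(3), n(4), s(5), f(6), o(7), r(8), m(9), a(10), t(11), i(12), o(13), n(14). Total: 14 letters.

14


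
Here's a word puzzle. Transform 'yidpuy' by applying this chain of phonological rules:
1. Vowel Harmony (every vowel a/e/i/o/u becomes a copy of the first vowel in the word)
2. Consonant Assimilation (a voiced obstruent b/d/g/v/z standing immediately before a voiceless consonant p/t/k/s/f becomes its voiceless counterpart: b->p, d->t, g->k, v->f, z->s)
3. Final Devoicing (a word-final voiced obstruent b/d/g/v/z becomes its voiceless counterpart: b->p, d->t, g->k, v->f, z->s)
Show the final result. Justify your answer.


Starting form: 'yidpuy'
Rule 1: Vowel Harmony: all vowels become 'i' (matching first vowel). 'yidpuy' -> 'yidpiy'
Rule 2: Consonant Assimilation: voiced obstruent before voiceless consonant becomes voiceless ('dp' -> 'tp'). 'yidpiy' -> 'yitpiy'
Rule 3: Final Devoicing: final consonant 'y' is not one of the voiced obstruents b/d/g/v/z. No change.
Final form: 'yitpiy'

yitpiy


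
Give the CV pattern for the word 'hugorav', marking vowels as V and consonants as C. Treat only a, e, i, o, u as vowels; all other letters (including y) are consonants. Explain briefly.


Letter mapping: h = C, u = V, g = C, o = V, r = C, a = V, v = C.

CVCVCVC


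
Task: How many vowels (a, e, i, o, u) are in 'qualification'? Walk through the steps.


Vowels in 'qualification': u, a, i, i, a, i, o = 7 vowels.

7


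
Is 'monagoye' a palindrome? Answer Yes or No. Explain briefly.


Forward: 'monagoye'
Reversed: 'eyoganom'
They differ.

No


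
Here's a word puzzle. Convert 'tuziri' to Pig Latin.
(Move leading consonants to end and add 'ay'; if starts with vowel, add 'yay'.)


'tuziri': move consonant cluster 't' to end and add 'ay': 'uziritay'.

uziritay


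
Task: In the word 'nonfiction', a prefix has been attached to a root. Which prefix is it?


The word 'nonfiction' = 'non' (prefix) + 'fiction' (root). The prefix is 'non'.

non


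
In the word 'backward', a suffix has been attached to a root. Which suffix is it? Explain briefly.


The word 'backward' = 'back' (root) + '-ward' (suffix). The suffix is '-ward'.

ward


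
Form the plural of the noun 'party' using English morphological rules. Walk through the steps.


Apply rule: Change -y to -ies (consonant + y). 'party' becomes 'parties'.

parties


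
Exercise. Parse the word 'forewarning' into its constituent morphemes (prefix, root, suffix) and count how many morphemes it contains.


Step 1: Identify prefix: 'fore' (meaning: before/front)
Step 2: Identify root: 'warn'
Step 3: Identify suffix(es): 'ing'
Decomposition: fore- (prefix: before/front) + warn (root) + -ing (suffix: ongoing action)
Total morphemes: 3

3 morphemes (fore- (prefix: before/front) + warn (root) + -ing (suffix: ongoing action))


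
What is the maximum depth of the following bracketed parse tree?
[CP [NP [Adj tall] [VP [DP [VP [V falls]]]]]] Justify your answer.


Count bracket nesting levels:
'[' at pos 0: depth = 1
'[' at pos 4: depth = 2
'[' at pos 8: depth = 3
'[' at pos 19: depth = 3
'[' at pos 23: depth = 4
'[' at pos 27: depth = 5
'[' at pos 31: depth = 6
Maximum depth reached: 6

6


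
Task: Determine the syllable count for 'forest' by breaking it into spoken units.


Break 'forest' into syllables: for-est -> for | est = 2 syllables

2 syllables


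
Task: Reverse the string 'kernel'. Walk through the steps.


Reverse 'kernel' character by character: 'lenrek'.

lenrek


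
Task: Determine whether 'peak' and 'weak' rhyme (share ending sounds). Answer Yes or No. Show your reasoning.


Rime (stressed vowel + following sounds) of 'peak': -eak = /iːk/
Rime of 'weak': -eak = /iːk/
/iːk/ and /iːk/ are the same ending sound, so the words rhyme.

Yes


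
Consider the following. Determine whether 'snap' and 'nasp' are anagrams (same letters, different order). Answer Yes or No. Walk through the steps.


Sorted letters of 'snap': 'anps'
Sorted letters of 'nasp': 'anps'
They match.

Yes


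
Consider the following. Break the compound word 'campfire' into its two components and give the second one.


Split 'campfire' into 'camp' + 'fire'. The second part is 'fire'.

fire


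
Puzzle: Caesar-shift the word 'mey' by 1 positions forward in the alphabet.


Shift each letter by 1: m -> n, e -> f, y -> z. Result: 'nfz'.

nfz


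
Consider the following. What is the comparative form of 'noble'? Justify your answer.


Apply comparative formation (ends in e: add -r): 'noble' -> 'nobler'.

nobler


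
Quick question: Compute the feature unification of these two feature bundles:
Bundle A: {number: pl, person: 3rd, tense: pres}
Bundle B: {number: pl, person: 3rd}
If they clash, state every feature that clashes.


Compare features:
number: A=pl vs B=pl -> unified: pl
person: A=3rd vs B=3rd -> unified: 3rd
tense: A=pres vs B=_ -> unified: pres
No clashes found.

Unified: {number: pl, person: 3rd, tense: pres}


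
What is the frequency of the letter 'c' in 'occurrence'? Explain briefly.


Letter 'c' in 'occurrence': found at position(s) 2, 3, 9 = 3 occurrence(s).

3


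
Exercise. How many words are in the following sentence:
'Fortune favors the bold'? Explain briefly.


Split into words: Fortune | favors | the | bold = 4 words.

4


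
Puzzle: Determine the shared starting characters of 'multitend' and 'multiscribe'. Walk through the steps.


Compare from the start: 5 characters match: 'multi'. Mismatch at position 6: 't' vs 's'.

multi


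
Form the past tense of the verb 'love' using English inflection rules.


Apply rule: Add -d (word ends in -e). 'love' becomes 'loved'.

loved


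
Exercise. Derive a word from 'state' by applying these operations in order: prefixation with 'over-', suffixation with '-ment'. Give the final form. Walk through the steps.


Step 1: Add prefix 'over-' to 'state' = 'overstate'
Step 2: Add suffix '-ment' to 'overstate' = 'overstatement'

overstatement


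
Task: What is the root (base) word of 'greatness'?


Remove suffix '-ness' from 'greatness' to get root 'great'.

great


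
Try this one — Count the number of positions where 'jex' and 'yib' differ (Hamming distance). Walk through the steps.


Alignment:
Position 1: 'j' vs 'y' = DIFFER
Position 2: 'e' vs 'i' = DIFFER
Position 3: 'x' vs 'b' = DIFFER
Total differences: 3

3


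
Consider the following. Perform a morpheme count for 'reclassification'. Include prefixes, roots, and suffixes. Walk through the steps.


Decomposition: re- (prefix) + class (root) + -ify (suffix) + -ation (suffix) = 4 morpheme(s)

4 morphemes


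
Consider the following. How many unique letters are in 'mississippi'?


Unique letters in 'mississippi': {i, m, p, s} = 4 distinct letters.

4


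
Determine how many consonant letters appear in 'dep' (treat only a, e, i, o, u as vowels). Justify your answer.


Consonants in 'dep': d, p = 2 consonants.

2


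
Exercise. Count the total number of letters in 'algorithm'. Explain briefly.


Spell out 'algorithm' and number each letter: a(1), l(2), g(3), o(4), r(5), i(6), t(7), h(8), m(9). Total: 9 letters.

9


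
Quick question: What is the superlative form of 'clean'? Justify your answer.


Apply superlative formation (add -est): 'clean' -> 'cleanest'.

cleanest


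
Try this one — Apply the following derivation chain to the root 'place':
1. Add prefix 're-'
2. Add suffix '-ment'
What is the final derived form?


Step 1: Add prefix 're-' to 'place' = 'replace'
Step 2: Add suffix '-ment' to 'replace' = 'replacement'

replacement


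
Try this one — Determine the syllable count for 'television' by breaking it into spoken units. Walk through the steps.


Break 'television' into syllables: tel-e-vi-sion -> tel | e | vi | sion = 4 syllables

4 syllables


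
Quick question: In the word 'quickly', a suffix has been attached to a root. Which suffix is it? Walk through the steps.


The word 'quickly' = 'quick' (root) + '-ly' (suffix). The suffix is '-ly'.

ly


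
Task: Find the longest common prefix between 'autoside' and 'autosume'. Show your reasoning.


Compare from the start: 5 characters match: 'autos'. Mismatch at position 6: 'i' vs 'u'.

autos


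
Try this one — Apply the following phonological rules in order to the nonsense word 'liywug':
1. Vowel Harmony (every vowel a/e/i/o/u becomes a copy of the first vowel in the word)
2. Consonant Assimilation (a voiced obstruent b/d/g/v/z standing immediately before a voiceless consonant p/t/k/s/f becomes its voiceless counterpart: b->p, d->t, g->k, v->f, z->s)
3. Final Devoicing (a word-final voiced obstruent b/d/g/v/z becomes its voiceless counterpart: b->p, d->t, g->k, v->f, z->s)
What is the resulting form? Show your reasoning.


Starting form: 'liywug'
Rule 1: Vowel Harmony: all vowels become 'i' (matching first vowel). 'liywug' -> 'liywig'
Rule 2: Consonant Assimilation: no voiced obstruent (b/d/g/v/z) stands immediately before a voiceless consonant (p/t/k/s/f). No change.
Rule 3: Final Devoicing: word-final voiced obstruent 'g' becomes voiceless 'k'. 'liywig' -> 'liywik'
Final form: 'liywik'

liywik


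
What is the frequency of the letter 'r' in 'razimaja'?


Letter 'r' in 'razimaja': found at position(s) 1 = 1 occurrence(s).

1


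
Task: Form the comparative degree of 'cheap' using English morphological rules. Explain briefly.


Apply comparative formation (add -er): 'cheap' -> 'cheaper'.

cheaper


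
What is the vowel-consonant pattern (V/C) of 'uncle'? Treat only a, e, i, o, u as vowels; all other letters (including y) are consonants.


Letter mapping: u = V, n = C, c = C, l = C, e = V.

VCCCV


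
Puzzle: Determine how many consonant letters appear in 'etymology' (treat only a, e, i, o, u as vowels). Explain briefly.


Consonants in 'etymology': t, y, m, l, g, y = 6 consonants.

6


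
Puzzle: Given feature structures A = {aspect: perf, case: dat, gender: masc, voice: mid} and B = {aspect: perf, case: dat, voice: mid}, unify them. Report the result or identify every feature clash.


Compare features:
aspect: A=perf vs B=perf -> unified: perf
case: A=dat vs B=dat -> unified: dat
gender: A=masc vs B=_ -> unified: masc
voice: A=mid vs B=mid -> unified: mid
No clashes found.

Unified: {aspect: perf, case: dat, gender: masc, voice: mid}


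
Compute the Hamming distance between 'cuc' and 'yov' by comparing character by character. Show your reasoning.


Alignment:
Position 1: 'c' vs 'y' = DIFFER
Position 2: 'u' vs 'o' = DIFFER
Position 3: 'c' vs 'v' = DIFFER
Total differences: 3

3


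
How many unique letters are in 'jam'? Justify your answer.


Unique letters in 'jam': {a, j, m} = 3 distinct letters.

3


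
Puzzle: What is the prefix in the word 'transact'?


The word 'transact' = 'trans' (prefix) + 'act' (root). The prefix is 'trans'.

trans


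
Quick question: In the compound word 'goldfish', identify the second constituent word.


Split 'goldfish' into 'gold' + 'fish'. The second part is 'fish'.

fish


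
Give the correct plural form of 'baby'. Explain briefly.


Apply rule: Change -y to -ies (consonant + y). 'baby' becomes 'babies'.

babies


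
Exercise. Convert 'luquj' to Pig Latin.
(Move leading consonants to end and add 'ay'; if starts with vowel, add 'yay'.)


'luquj': move consonant cluster 'l' to end and add 'ay': 'uqujlay'.

uqujlay


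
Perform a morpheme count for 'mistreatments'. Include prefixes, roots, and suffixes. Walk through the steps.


Decomposition: mis- (prefix) + treat (root) + -ment (suffix) + -s (plural) = 4 morpheme(s)

4 morphemes


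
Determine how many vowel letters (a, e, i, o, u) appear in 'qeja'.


Vowels in 'qeja': e, a = 2 vowels.

2


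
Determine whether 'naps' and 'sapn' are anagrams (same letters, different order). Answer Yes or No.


Sorted letters of 'naps': 'anps'
Sorted letters of 'sapn': 'anps'
They match.

Yes


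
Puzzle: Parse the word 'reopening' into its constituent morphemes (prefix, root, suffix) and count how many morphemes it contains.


Step 1: Identify prefix: 're' (meaning: again)
Step 2: Identify root: 'open'
Step 3: Identify suffix(es): 'ing'
Decomposition: re- (prefix: again) + open (root) + -ing (suffix: ongoing action)
Total morphemes: 3

3 morphemes (re- (prefix: again) + open (root) + -ing (suffix: ongoing action))


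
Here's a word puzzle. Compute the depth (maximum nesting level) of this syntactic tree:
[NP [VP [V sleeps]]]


Count bracket nesting levels:
'[' at pos 0: depth = 1
'[' at pos 4: depth = 2
'[' at pos 8: depth = 3
Maximum depth reached: 3

3


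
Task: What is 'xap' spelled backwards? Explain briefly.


Reverse 'xap' character by character: 'pax'.

pax


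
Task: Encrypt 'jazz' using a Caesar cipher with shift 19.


Shift each letter by 19: j -> c, a -> t, z -> s, z -> s. Result: 'ctss'.

ctss


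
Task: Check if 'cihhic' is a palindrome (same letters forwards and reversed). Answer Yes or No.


Forward: 'cihhic'
Reversed: 'cihhic'
They are identical.

Yes


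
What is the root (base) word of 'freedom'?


Remove suffix '-dom' from 'freedom' to get root 'free'.

free


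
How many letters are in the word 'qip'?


Spell out 'qip' and number each letter: q(1), i(2), p(3). Total: 3 letters.

3


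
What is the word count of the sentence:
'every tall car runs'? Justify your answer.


Split into words: every | tall | car | runs = 4 words.

4


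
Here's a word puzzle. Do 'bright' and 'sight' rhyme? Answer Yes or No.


Rime (stressed vowel + following sounds) of 'bright': -ight = /aɪt/
Rime of 'sight': -ight = /aɪt/
/aɪt/ and /aɪt/ are the same ending sound, so the words rhyme.

Yes


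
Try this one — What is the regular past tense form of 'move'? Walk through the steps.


Apply rule: Add -d (word ends in -e). 'move' becomes 'moved'.

moved


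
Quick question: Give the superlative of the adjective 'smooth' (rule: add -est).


Apply superlative formation (add -est): 'smooth' -> 'smoothest'.

smoothest


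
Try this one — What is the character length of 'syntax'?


Spell out 'syntax' and number each letter: s(1), y(2), n(3), t(4), a(5), x(6). Total: 6 letters.

6


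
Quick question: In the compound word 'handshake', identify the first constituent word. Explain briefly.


Split 'handshake' into 'hand' + 'shake'. The first part is 'hand'.

hand


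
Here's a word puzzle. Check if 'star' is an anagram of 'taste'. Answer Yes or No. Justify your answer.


Sorted letters of 'star': 'arst'
Sorted letters of 'taste': 'aestt'
They do not match.

No


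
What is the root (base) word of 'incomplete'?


Remove prefix 'in' from 'incomplete' to get root 'complete'.

complete


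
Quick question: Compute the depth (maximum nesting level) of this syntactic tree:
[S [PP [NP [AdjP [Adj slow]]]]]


Count bracket nesting levels:
'[' at pos 0: depth = 1
'[' at pos 3: depth = 2
'[' at pos 7: depth = 3
'[' at pos 11: depth = 4
'[' at pos 17: depth = 5
Maximum depth reached: 5

5


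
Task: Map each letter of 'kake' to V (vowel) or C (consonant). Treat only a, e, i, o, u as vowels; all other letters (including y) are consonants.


Letter mapping: k = C, a = V, k = C, e = V.

CVCV


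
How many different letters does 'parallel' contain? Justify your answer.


Unique letters in 'parallel': {a, e, l, p, r} = 5 distinct letters.

5


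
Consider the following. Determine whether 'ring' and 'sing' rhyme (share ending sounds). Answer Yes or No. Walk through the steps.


Rime (stressed vowel + following sounds) of 'ring': -ing = /ɪŋ/
Rime of 'sing': -ing = /ɪŋ/
/ɪŋ/ and /ɪŋ/ are the same ending sound, so the words rhyme.

Yes


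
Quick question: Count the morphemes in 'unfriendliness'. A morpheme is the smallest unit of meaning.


Decomposition: un- (prefix) + friend (root) + -ly (suffix) + -ness (suffix) = 4 morpheme(s)

4 morphemes


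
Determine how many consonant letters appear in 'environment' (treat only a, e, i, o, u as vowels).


Consonants in 'environment': n, v, r, n, m, n, t = 7 consonants.

7


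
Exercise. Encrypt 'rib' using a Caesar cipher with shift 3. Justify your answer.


Shift each letter by 3: r -> u, i -> l, b -> e. Result: 'ule'.

ule


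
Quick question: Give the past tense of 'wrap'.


Apply rule: Double final consonant and add -ed. 'wrap' becomes 'wrapped'.

wrapped


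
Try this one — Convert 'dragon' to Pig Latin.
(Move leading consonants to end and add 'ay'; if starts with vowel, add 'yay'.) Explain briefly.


'dragon': move consonant cluster 'dr' to end and add 'ay': 'agondray'.

agondray


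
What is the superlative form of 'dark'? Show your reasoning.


Apply superlative formation (add -est): 'dark' -> 'darkest'.

darkest


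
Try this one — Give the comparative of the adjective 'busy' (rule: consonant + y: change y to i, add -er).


Apply comparative formation (consonant + y: change y to i, add -er): 'busy' -> 'busier'.

busier


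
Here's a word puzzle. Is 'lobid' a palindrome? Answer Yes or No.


Forward: 'lobid'
Reversed: 'dibol'
They differ.

No


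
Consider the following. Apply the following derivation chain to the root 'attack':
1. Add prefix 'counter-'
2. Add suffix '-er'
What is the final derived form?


Step 1: Add prefix 'counter-' to 'attack' = 'counterattack'
Step 2: Add suffix '-er' to 'counterattack' = 'counterattacker'

counterattacker


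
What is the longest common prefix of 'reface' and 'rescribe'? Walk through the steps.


Compare from the start: 2 characters match: 're'. Mismatch at position 3: 'f' vs 's'.

re


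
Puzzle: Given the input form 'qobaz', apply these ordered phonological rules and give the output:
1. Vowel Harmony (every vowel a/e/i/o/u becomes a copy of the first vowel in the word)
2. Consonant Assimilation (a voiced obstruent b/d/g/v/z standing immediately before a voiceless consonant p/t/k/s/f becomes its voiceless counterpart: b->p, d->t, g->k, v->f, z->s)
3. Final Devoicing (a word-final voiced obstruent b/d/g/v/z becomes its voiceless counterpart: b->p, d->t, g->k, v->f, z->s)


Starting form: 'qobaz'
Rule 1: Vowel Harmony: all vowels become 'o' (matching first vowel). 'qobaz' -> 'qoboz'
Rule 2: Consonant Assimilation: no voiced obstruent (b/d/g/v/z) stands immediately before a voiceless consonant (p/t/k/s/f). No change.
Rule 3: Final Devoicing: word-final voiced obstruent 'z' becomes voiceless 's'. 'qoboz' -> 'qobos'
Final form: 'qobos'

qobos


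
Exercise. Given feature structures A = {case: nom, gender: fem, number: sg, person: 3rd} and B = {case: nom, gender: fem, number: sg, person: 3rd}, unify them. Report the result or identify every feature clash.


Compare features:
case: A=nom vs B=nom -> unified: nom
gender: A=fem vs B=fem -> unified: fem
number: A=sg vs B=sg -> unified: sg
person: A=3rd vs B=3rd -> unified: 3rd
No clashes found.

Unified: {case: nom, gender: fem, number: sg, person: 3rd}


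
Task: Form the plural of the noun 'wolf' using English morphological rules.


Apply rule: Change -f to -ves. 'wolf' becomes 'wolves'.

wolves


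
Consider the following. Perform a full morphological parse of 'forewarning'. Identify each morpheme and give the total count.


Step 1: Identify prefix: 'fore' (meaning: before/front)
Step 2: Identify root: 'warn'
Step 3: Identify suffix(es): 'ing'
Decomposition: fore- (prefix: before/front) + warn (root) + -ing (suffix: ongoing action)
Total morphemes: 3

3 morphemes (fore- (prefix: before/front) + warn (root) + -ing (suffix: ongoing action))


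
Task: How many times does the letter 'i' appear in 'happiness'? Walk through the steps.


Letter 'i' in 'happiness': found at position(s) 5 = 1 occurrence(s).

1


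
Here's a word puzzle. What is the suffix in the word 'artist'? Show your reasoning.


The word 'artist' = 'art' (root) + '-ist' (suffix). The suffix is '-ist'.

ist


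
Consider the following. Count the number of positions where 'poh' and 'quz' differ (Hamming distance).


Alignment:
Position 1: 'p' vs 'q' = DIFFER
Position 2: 'o' vs 'u' = DIFFER
Position 3: 'h' vs 'z' = DIFFER
Total differences: 3

3


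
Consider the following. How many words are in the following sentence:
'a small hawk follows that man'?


Split into words: a | small | hawk | follows | that | man = 6 words.

6


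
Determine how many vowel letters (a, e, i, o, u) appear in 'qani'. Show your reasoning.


Vowels in 'qani': a, i = 2 vowels.

2


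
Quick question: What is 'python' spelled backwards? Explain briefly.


Reverse 'python' character by character: 'nohtyp'.

nohtyp


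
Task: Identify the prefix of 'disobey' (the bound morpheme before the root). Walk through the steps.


The word 'disobey' = 'dis' (prefix) + 'obey' (root). The prefix is 'dis'.

dis
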